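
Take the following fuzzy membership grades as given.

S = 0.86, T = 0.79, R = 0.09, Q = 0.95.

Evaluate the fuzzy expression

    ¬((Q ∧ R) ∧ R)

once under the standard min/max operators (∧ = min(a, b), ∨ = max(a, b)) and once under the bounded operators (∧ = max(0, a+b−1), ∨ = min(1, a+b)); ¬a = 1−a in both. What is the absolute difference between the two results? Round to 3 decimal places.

Under standard min/max:
  Q ∧ R = min(a, b) on (0.95, 0.09) = 0.09
  (Q ∧ R) ∧ R = min(a, b) on (0.09, 0.09) = 0.09
  ¬((Q ∧ R) ∧ R) = 1 − 0.09 = 0.91
  → value = 0.9100
Under bounded:
  Q ∧ R = max(0, a+b−1) on (0.95, 0.09) = 0.04
  (Q ∧ R) ∧ R = max(0, a+b−1) on (0.04, 0.09) = 0.00
  ¬((Q ∧ R) ∧ R) = 1 − 0.00 = 1.00
  → value = 1.0000
|0.9100 − 1.0000| = 0.090

0.090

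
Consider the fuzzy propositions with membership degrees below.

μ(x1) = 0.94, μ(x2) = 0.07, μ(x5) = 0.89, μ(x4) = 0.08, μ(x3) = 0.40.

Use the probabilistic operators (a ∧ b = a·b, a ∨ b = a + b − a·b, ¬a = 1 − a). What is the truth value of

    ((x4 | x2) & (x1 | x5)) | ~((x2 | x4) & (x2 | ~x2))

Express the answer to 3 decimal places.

0.884

x4 | x2 = a + b − a·b on (0.0800, 0.0700) = 0.1444
x1 | x5 = a + b − a·b on (0.9400, 0.8900) = 0.9934
(x4 | x2) & (x1 | x5) = a·b on (0.1444, 0.9934) = 0.1434
x2 | x4 = a + b − a·b on (0.0700, 0.0800) = 0.1444
~x2 = 1 − 0.0700 = 0.9300
x2 | ~x2 = a + b − a·b on (0.0700, 0.9300) = 0.9349
(x2 | x4) & (x2 | ~x2) = a·b on (0.1444, 0.9349) = 0.1350
~((x2 | x4) & (x2 | ~x2)) = 1 − 0.1350 = 0.8650
((x4 | x2) & (x1 | x5)) | ~((x2 | x4) & (x2 | ~x2)) = a + b − a·b on (0.1434, 0.8650) = 0.8844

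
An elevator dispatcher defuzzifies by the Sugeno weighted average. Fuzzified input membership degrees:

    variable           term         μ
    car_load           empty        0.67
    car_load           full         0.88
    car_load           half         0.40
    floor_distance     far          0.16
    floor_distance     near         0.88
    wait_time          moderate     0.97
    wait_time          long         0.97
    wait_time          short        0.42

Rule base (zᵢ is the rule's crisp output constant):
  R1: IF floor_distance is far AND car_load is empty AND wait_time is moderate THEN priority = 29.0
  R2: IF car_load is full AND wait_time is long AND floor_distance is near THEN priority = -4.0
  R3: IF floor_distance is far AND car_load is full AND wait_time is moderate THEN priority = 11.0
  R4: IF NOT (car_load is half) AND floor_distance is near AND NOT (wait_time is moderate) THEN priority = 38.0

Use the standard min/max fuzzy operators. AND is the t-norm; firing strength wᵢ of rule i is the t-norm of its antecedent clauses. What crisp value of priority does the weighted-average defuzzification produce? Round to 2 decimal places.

3.27

R1 (z=29.0): far=0.16, empty=0.67, moderate=0.97; AND[min(a, b)] → w = 0.16
R2 (z=-4.0): full=0.88, long=0.97, near=0.88; AND[min(a, b)] → w = 0.88
R3 (z=11.0): far=0.16, full=0.88, moderate=0.97; AND[min(a, b)] → w = 0.16
R4 (z=38.0): ¬half=1−0.40=0.60, near=0.88, ¬moderate=1−0.97=0.03; AND[min(a, b)] → w = 0.03
Weighted average = (0.16·29.0 + 0.88·-4.0 + 0.16·11.0 + 0.03·38.0) / (0.16 + 0.88 + 0.16 + 0.03)
  = 4.0200 / 1.2300 = 3.27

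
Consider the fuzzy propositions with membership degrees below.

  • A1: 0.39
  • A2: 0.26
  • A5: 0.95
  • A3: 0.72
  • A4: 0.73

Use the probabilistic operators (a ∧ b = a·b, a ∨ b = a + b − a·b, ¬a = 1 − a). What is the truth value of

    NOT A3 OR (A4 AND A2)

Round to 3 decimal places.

0.417

NOT A3 = 1 − 0.7200 = 0.2800
A4 AND A2 = a·b on (0.7300, 0.2600) = 0.1898
NOT A3 OR (A4 AND A2) = a + b − a·b on (0.2800, 0.1898) = 0.4167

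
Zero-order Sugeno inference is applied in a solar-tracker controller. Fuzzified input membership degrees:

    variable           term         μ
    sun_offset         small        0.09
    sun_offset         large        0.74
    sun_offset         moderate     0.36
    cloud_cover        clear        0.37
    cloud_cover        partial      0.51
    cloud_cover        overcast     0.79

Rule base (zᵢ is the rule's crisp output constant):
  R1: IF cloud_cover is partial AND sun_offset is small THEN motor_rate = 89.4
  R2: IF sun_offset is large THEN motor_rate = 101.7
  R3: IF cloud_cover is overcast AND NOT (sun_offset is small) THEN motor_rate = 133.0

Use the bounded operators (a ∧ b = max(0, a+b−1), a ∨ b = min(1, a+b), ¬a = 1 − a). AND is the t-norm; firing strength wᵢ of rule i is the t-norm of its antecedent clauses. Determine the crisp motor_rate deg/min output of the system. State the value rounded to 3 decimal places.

116.915

R1 (z=89.4): partial=0.51, small=0.09; AND[max(0, a+b−1)] → w = 0.00
R2 (z=101.7): large=0.74 → w = 0.74
R3 (z=133.0): overcast=0.79, ¬small=1−0.09=0.91; AND[max(0, a+b−1)] → w = 0.70
Weighted average = (0.00·89.4 + 0.74·101.7 + 0.70·133.0) / (0.00 + 0.74 + 0.70)
  = 168.3580 / 1.4400 = 116.915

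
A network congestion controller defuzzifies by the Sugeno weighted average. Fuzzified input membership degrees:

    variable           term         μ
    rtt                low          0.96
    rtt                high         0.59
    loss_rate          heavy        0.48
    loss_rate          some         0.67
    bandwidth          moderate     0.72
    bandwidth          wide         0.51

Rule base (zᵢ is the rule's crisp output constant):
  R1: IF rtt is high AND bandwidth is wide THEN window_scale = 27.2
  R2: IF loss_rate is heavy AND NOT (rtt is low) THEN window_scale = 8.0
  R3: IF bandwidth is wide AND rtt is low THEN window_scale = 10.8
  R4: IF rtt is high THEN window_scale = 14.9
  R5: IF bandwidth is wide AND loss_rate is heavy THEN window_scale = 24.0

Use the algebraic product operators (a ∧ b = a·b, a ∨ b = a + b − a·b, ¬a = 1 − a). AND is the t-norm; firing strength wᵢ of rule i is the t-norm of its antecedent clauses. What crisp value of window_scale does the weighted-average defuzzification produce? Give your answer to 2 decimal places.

R1 (z=27.2): high=0.59, wide=0.51; AND[a·b] → w = 0.3009
R2 (z=8.0): heavy=0.48, ¬low=1−0.96=0.04; AND[a·b] → w = 0.0192
R3 (z=10.8): wide=0.51, low=0.96; AND[a·b] → w = 0.4896
R4 (z=14.9): high=0.59 → w = 0.5900
R5 (z=24.0): wide=0.51, heavy=0.48; AND[a·b] → w = 0.2448
Weighted average = (0.3009·27.2 + 0.0192·8.0 + 0.4896·10.8 + 0.5900·14.9 + 0.2448·24.0) / (0.3009 + 0.0192 + 0.4896 + 0.5900 + 0.2448)
  = 28.2920 / 1.6445 = 17.20

17.20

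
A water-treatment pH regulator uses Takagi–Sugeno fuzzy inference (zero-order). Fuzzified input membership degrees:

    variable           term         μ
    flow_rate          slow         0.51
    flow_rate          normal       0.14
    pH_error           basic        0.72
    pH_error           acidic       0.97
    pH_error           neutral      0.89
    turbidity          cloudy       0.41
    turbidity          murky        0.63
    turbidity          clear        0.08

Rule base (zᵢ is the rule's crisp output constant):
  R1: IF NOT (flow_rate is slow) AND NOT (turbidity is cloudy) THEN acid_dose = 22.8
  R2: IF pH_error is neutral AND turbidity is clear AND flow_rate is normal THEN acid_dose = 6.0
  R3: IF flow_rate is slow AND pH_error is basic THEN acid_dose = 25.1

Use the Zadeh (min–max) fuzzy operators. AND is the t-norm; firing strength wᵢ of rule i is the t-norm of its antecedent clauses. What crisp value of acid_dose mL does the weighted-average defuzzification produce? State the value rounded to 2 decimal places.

22.64

R1 (z=22.8): ¬slow=1−0.51=0.49, ¬cloudy=1−0.41=0.59; AND[min(a, b)] → w = 0.49
R2 (z=6.0): neutral=0.89, clear=0.08, normal=0.14; AND[min(a, b)] → w = 0.08
R3 (z=25.1): slow=0.51, basic=0.72; AND[min(a, b)] → w = 0.51
Weighted average = (0.49·22.8 + 0.08·6.0 + 0.51·25.1) / (0.49 + 0.08 + 0.51)
  = 24.4530 / 1.0800 = 22.64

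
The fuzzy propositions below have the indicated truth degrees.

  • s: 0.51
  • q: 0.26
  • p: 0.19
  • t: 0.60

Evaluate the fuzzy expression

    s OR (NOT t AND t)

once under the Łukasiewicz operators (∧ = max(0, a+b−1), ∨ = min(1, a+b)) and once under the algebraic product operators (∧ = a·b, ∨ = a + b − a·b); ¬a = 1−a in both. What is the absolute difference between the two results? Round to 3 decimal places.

Under Łukasiewicz:
  NOT t = 1 − 0.60 = 0.40
  NOT t AND t = max(0, a+b−1) on (0.40, 0.60) = 0.00
  s OR (NOT t AND t) = min(1, a+b) on (0.51, 0.00) = 0.51
  → value = 0.5100
Under algebraic product:
  NOT t = 1 − 0.6000 = 0.4000
  NOT t AND t = a·b on (0.4000, 0.6000) = 0.2400
  s OR (NOT t AND t) = a + b − a·b on (0.5100, 0.2400) = 0.6276
  → value = 0.6276
|0.5100 − 0.6276| = 0.118

0.118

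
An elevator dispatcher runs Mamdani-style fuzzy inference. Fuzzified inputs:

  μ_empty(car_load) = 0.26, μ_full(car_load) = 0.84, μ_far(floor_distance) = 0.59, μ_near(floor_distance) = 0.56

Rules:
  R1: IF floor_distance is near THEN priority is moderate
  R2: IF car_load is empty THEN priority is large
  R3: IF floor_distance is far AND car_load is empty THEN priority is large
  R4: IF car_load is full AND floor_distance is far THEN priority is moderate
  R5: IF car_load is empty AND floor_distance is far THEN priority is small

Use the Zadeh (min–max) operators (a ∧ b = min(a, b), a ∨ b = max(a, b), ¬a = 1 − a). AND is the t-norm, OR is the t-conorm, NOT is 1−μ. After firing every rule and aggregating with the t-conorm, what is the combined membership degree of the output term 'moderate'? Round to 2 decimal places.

R1: near=0.56 → w = 0.56
R2: empty=0.26 → w = 0.26
R3: far=0.59, empty=0.26; AND[min(a, b)] → w = 0.26
R4: full=0.84, far=0.59; AND[min(a, b)] → w = 0.59
R5: empty=0.26, far=0.59; AND[min(a, b)] → w = 0.26
Rules with consequent 'moderate': {R1, R4} → strengths 0.56, 0.59
Aggregate via t-conorm [max(a, b)]: 0.59

0.59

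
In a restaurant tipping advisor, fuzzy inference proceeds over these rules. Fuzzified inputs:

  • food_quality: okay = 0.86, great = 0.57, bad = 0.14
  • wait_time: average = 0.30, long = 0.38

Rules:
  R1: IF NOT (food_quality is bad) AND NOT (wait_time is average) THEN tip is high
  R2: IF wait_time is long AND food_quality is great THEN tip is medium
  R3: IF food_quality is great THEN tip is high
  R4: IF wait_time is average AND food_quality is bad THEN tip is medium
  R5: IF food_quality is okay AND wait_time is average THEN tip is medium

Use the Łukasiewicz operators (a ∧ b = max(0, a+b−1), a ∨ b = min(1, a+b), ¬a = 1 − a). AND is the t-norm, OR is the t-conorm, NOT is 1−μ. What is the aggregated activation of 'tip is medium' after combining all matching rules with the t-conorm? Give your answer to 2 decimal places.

0.16

R1: ¬bad=1−0.14=0.86, ¬average=1−0.30=0.70; AND[max(0, a+b−1)] → w = 0.56
R2: long=0.38, great=0.57; AND[max(0, a+b−1)] → w = 0.00
R3: great=0.57 → w = 0.57
R4: average=0.30, bad=0.14; AND[max(0, a+b−1)] → w = 0.00
R5: okay=0.86, average=0.30; AND[max(0, a+b−1)] → w = 0.16
Rules with consequent 'medium': {R2, R4, R5} → strengths 0.00, 0.00, 0.16
Aggregate via t-conorm [min(1, a+b)]: 0.16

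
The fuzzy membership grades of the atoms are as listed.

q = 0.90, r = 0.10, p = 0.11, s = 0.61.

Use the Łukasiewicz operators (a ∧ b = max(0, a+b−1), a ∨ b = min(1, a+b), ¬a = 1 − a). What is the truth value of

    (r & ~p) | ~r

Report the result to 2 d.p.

~p = 1 − 0.11 = 0.89
r & ~p = max(0, a+b−1) on (0.10, 0.89) = 0.00
~r = 1 − 0.10 = 0.90
(r & ~p) | ~r = min(1, a+b) on (0.00, 0.90) = 0.90

0.90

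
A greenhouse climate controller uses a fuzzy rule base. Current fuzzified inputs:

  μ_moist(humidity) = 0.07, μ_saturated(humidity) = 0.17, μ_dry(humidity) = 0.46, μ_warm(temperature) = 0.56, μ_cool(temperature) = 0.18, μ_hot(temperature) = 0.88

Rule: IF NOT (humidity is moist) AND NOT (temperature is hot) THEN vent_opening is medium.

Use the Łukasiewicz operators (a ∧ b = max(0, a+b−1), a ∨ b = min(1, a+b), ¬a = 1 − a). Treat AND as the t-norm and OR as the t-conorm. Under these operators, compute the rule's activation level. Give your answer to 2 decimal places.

firing strength: ¬moist=1−0.07=0.93, ¬hot=1−0.88=0.12; AND[max(0, a+b−1)] → w = 0.05

0.05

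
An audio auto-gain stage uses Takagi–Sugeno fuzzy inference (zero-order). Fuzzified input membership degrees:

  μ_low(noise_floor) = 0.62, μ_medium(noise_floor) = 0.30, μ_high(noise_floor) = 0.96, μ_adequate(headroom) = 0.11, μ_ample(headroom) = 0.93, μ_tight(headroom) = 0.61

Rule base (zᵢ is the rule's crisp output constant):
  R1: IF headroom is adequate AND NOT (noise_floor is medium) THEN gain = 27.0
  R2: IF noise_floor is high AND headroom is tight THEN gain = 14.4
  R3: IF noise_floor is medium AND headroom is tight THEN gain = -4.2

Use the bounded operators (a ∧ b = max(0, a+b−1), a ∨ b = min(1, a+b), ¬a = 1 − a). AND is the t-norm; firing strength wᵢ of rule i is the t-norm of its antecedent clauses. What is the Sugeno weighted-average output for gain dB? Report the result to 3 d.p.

R1 (z=27.0): adequate=0.11, ¬medium=1−0.30=0.70; AND[max(0, a+b−1)] → w = 0.00
R2 (z=14.4): high=0.96, tight=0.61; AND[max(0, a+b−1)] → w = 0.57
R3 (z=-4.2): medium=0.30, tight=0.61; AND[max(0, a+b−1)] → w = 0.00
Weighted average = (0.00·27.0 + 0.57·14.4 + 0.00·-4.2) / (0.00 + 0.57 + 0.00)
  = 8.2080 / 0.5700 = 14.400

14.400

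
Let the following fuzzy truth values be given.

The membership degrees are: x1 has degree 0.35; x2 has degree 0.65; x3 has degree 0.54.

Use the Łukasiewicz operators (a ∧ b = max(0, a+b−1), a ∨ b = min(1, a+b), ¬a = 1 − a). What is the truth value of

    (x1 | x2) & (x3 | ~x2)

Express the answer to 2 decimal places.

x1 | x2 = min(1, a+b) on (0.35, 0.65) = 1.00
~x2 = 1 − 0.65 = 0.35
x3 | ~x2 = min(1, a+b) on (0.54, 0.35) = 0.89
(x1 | x2) & (x3 | ~x2) = max(0, a+b−1) on (1.00, 0.89) = 0.89

0.89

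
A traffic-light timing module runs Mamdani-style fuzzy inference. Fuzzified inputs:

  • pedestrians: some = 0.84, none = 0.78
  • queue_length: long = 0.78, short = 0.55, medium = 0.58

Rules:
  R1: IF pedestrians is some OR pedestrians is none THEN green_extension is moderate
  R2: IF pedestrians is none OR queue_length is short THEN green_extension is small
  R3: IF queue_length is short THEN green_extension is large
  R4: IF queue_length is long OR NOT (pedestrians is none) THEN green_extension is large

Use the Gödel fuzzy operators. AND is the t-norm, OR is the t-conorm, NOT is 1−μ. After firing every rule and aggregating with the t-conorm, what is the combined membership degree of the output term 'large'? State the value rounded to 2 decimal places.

R1: some=0.84, none=0.78; OR[max(a, b)] → w = 0.84
R2: none=0.78, short=0.55; OR[max(a, b)] → w = 0.78
R3: short=0.55 → w = 0.55
R4: long=0.78, ¬none=1−0.78=0.22; OR[max(a, b)] → w = 0.78
Rules with consequent 'large': {R3, R4} → strengths 0.55, 0.78
Aggregate via t-conorm [max(a, b)]: 0.78

0.78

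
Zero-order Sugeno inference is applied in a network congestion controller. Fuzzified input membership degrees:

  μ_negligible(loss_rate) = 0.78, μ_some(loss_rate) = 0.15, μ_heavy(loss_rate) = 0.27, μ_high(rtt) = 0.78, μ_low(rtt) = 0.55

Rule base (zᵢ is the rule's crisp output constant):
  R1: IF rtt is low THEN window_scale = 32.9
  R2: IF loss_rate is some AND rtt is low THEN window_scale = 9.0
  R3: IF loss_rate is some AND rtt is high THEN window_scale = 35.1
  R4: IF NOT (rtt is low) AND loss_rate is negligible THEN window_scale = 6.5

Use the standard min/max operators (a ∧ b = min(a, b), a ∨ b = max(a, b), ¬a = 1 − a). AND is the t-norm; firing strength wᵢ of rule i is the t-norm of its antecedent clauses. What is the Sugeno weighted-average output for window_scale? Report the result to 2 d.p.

21.26

R1 (z=32.9): low=0.55 → w = 0.55
R2 (z=9.0): some=0.15, low=0.55; AND[min(a, b)] → w = 0.15
R3 (z=35.1): some=0.15, high=0.78; AND[min(a, b)] → w = 0.15
R4 (z=6.5): ¬low=1−0.55=0.45, negligible=0.78; AND[min(a, b)] → w = 0.45
Weighted average = (0.55·32.9 + 0.15·9.0 + 0.15·35.1 + 0.45·6.5) / (0.55 + 0.15 + 0.15 + 0.45)
  = 27.6350 / 1.3000 = 21.26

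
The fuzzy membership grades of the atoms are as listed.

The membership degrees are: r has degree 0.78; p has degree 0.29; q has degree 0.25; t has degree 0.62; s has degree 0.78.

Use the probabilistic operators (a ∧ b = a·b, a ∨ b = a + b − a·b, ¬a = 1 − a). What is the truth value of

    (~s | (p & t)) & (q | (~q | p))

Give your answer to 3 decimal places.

~s = 1 − 0.7800 = 0.2200
p & t = a·b on (0.2900, 0.6200) = 0.1798
~s | (p & t) = a + b − a·b on (0.2200, 0.1798) = 0.3602
~q = 1 − 0.2500 = 0.7500
~q | p = a + b − a·b on (0.7500, 0.2900) = 0.8225
q | (~q | p) = a + b − a·b on (0.2500, 0.8225) = 0.8669
(~s | (p & t)) & (q | (~q | p)) = a·b on (0.3602, 0.8669) = 0.3123

0.312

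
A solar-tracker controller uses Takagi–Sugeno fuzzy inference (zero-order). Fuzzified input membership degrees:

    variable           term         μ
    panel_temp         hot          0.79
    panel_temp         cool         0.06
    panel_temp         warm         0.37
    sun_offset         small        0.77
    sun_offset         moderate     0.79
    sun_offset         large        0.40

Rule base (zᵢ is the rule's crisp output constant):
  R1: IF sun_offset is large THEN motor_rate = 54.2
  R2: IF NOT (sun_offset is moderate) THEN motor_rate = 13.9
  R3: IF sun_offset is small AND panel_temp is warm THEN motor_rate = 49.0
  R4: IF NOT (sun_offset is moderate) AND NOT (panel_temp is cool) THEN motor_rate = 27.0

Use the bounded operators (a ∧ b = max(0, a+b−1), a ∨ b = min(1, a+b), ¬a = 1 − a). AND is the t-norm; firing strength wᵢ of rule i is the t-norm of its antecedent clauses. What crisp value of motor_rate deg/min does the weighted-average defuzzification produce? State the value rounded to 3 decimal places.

R1 (z=54.2): large=0.40 → w = 0.40
R2 (z=13.9): ¬moderate=1−0.79=0.21 → w = 0.21
R3 (z=49.0): small=0.77, warm=0.37; AND[max(0, a+b−1)] → w = 0.14
R4 (z=27.0): ¬moderate=1−0.79=0.21, ¬cool=1−0.06=0.94; AND[max(0, a+b−1)] → w = 0.15
Weighted average = (0.40·54.2 + 0.21·13.9 + 0.14·49.0 + 0.15·27.0) / (0.40 + 0.21 + 0.14 + 0.15)
  = 35.5090 / 0.9000 = 39.454

39.454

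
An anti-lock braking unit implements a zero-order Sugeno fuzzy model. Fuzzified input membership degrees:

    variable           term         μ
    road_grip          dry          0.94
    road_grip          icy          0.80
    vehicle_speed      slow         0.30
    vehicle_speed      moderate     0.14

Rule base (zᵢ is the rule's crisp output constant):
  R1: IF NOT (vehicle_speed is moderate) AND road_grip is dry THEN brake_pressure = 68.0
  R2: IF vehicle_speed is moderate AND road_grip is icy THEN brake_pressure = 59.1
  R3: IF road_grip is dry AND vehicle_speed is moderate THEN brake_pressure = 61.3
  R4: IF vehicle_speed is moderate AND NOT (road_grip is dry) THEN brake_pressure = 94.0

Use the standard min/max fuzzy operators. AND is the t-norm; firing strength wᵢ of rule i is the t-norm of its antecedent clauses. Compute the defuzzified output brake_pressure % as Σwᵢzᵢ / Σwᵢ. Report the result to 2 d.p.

R1 (z=68.0): ¬moderate=1−0.14=0.86, dry=0.94; AND[min(a, b)] → w = 0.86
R2 (z=59.1): moderate=0.14, icy=0.80; AND[min(a, b)] → w = 0.14
R3 (z=61.3): dry=0.94, moderate=0.14; AND[min(a, b)] → w = 0.14
R4 (z=94.0): moderate=0.14, ¬dry=1−0.94=0.06; AND[min(a, b)] → w = 0.06
Weighted average = (0.86·68.0 + 0.14·59.1 + 0.14·61.3 + 0.06·94.0) / (0.86 + 0.14 + 0.14 + 0.06)
  = 80.9760 / 1.2000 = 67.48

67.48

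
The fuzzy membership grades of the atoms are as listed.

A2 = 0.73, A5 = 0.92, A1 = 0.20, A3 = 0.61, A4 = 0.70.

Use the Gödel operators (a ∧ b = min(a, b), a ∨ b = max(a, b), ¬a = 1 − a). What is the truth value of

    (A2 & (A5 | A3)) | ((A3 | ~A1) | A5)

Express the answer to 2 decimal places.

A5 | A3 = max(a, b) on (0.92, 0.61) = 0.92
A2 & (A5 | A3) = min(a, b) on (0.73, 0.92) = 0.73
~A1 = 1 − 0.20 = 0.80
A3 | ~A1 = max(a, b) on (0.61, 0.80) = 0.80
(A3 | ~A1) | A5 = max(a, b) on (0.80, 0.92) = 0.92
(A2 & (A5 | A3)) | ((A3 | ~A1) | A5) = max(a, b) on (0.73, 0.92) = 0.92

0.92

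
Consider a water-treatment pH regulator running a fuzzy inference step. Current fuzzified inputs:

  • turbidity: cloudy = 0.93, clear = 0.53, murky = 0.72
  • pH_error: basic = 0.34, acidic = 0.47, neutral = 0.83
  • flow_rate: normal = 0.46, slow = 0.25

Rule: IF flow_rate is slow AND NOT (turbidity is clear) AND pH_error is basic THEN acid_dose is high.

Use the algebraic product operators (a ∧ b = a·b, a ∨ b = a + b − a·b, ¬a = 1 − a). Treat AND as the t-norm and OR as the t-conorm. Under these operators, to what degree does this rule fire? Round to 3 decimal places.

firing strength: slow=0.25, ¬clear=1−0.53=0.47, basic=0.34; AND[a·b] → w = 0.0399

0.040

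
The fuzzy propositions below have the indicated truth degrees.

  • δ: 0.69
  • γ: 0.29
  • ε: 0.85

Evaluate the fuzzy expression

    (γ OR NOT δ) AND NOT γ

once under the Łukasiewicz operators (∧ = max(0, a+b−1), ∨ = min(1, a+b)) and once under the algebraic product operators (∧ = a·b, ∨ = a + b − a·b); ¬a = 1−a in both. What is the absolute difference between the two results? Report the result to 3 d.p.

0.052

Under Łukasiewicz:
  NOT δ = 1 − 0.69 = 0.31
  γ OR NOT δ = min(1, a+b) on (0.29, 0.31) = 0.60
  NOT γ = 1 − 0.29 = 0.71
  (γ OR NOT δ) AND NOT γ = max(0, a+b−1) on (0.60, 0.71) = 0.31
  → value = 0.3100
Under algebraic product:
  NOT δ = 1 − 0.6900 = 0.3100
  γ OR NOT δ = a + b − a·b on (0.2900, 0.3100) = 0.5101
  NOT γ = 1 − 0.2900 = 0.7100
  (γ OR NOT δ) AND NOT γ = a·b on (0.5101, 0.7100) = 0.3622
  → value = 0.3622
|0.3100 − 0.3622| = 0.052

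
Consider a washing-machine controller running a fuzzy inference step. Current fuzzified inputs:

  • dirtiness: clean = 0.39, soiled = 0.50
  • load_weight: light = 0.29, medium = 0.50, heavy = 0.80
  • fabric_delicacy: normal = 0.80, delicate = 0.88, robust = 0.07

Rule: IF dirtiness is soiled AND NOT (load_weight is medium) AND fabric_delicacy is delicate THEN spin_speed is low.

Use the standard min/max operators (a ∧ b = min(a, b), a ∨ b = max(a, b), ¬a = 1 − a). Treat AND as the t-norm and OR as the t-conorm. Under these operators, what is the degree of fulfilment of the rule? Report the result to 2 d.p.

firing strength: soiled=0.50, ¬medium=1−0.50=0.50, delicate=0.88; AND[min(a, b)] → w = 0.50

0.50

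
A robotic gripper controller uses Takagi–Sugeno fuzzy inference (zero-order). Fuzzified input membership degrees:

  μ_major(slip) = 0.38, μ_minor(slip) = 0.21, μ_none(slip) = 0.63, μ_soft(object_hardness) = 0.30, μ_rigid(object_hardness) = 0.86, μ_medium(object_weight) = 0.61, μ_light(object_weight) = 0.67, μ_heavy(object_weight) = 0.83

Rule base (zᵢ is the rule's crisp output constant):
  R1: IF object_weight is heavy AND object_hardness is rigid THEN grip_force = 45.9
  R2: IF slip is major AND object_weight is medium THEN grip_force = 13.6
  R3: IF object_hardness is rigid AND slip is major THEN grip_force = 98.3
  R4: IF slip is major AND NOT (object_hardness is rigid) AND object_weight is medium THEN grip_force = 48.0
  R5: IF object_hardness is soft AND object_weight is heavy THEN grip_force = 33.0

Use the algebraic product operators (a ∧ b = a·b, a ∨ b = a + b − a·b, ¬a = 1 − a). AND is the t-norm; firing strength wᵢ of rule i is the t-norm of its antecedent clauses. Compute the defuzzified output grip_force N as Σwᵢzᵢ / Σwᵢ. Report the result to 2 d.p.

50.08

R1 (z=45.9): heavy=0.83, rigid=0.86; AND[a·b] → w = 0.7138
R2 (z=13.6): major=0.38, medium=0.61; AND[a·b] → w = 0.2318
R3 (z=98.3): rigid=0.86, major=0.38; AND[a·b] → w = 0.3268
R4 (z=48.0): major=0.38, ¬rigid=1−0.86=0.14, medium=0.61; AND[a·b] → w = 0.0325
R5 (z=33.0): soft=0.30, heavy=0.83; AND[a·b] → w = 0.2490
Weighted average = (0.7138·45.9 + 0.2318·13.6 + 0.3268·98.3 + 0.0325·48.0 + 0.2490·33.0) / (0.7138 + 0.2318 + 0.3268 + 0.0325 + 0.2490)
  = 77.8150 / 1.5539 = 50.08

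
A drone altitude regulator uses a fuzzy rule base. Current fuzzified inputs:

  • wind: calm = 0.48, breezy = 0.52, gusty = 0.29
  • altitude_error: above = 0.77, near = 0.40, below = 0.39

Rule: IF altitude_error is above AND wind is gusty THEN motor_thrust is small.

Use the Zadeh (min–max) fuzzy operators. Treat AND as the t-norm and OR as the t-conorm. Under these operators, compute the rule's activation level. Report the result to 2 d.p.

firing strength: above=0.77, gusty=0.29; AND[min(a, b)] → w = 0.29

0.29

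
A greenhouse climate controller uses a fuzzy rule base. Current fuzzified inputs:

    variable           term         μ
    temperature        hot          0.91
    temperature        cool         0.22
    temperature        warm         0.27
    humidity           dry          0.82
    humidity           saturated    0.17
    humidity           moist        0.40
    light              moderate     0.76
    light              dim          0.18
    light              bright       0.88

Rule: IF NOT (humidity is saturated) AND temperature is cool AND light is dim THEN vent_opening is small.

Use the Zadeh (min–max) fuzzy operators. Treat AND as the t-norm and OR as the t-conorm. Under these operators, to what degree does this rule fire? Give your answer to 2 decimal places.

0.18

firing strength: ¬saturated=1−0.17=0.83, cool=0.22, dim=0.18; AND[min(a, b)] → w = 0.18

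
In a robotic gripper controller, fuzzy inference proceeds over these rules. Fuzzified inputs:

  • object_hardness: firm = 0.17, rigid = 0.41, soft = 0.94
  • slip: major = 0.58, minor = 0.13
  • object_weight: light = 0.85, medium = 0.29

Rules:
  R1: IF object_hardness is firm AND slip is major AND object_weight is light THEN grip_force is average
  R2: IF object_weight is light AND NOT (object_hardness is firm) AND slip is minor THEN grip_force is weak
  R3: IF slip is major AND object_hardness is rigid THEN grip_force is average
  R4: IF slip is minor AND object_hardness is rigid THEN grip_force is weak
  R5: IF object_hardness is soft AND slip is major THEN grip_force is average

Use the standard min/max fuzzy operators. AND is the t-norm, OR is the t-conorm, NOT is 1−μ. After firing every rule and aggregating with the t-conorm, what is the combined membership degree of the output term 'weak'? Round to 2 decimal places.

0.13

R1: firm=0.17, major=0.58, light=0.85; AND[min(a, b)] → w = 0.17
R2: light=0.85, ¬firm=1−0.17=0.83, minor=0.13; AND[min(a, b)] → w = 0.13
R3: major=0.58, rigid=0.41; AND[min(a, b)] → w = 0.41
R4: minor=0.13, rigid=0.41; AND[min(a, b)] → w = 0.13
R5: soft=0.94, major=0.58; AND[min(a, b)] → w = 0.58
Rules with consequent 'weak': {R2, R4} → strengths 0.13, 0.13
Aggregate via t-conorm [max(a, b)]: 0.13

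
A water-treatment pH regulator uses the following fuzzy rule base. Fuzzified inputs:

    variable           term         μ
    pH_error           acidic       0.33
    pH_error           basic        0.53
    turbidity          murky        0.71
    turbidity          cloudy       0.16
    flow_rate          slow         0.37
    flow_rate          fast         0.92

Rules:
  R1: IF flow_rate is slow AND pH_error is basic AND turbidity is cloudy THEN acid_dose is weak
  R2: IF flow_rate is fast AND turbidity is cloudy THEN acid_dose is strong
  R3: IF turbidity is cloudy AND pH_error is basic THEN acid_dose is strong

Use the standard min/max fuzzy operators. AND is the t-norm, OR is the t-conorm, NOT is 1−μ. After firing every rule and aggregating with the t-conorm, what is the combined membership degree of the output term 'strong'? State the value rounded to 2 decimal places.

R1: slow=0.37, basic=0.53, cloudy=0.16; AND[min(a, b)] → w = 0.16
R2: fast=0.92, cloudy=0.16; AND[min(a, b)] → w = 0.16
R3: cloudy=0.16, basic=0.53; AND[min(a, b)] → w = 0.16
Rules with consequent 'strong': {R2, R3} → strengths 0.16, 0.16
Aggregate via t-conorm [max(a, b)]: 0.16

0.16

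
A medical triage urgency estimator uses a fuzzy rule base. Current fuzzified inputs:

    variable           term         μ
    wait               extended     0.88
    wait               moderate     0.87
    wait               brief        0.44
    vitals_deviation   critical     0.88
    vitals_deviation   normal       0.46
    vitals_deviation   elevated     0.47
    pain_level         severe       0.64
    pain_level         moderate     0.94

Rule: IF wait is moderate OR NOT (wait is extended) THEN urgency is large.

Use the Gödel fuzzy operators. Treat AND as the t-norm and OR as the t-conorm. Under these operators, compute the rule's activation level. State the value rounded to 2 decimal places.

0.87

firing strength: moderate=0.87, ¬extended=1−0.88=0.12; OR[max(a, b)] → w = 0.87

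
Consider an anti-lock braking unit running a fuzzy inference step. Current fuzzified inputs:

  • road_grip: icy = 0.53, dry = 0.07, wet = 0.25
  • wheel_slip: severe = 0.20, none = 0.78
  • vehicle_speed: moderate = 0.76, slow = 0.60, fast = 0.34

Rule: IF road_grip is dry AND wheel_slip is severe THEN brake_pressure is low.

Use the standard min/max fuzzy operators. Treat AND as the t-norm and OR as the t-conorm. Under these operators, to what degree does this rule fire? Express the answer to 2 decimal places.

0.07

firing strength: dry=0.07, severe=0.20; AND[min(a, b)] → w = 0.07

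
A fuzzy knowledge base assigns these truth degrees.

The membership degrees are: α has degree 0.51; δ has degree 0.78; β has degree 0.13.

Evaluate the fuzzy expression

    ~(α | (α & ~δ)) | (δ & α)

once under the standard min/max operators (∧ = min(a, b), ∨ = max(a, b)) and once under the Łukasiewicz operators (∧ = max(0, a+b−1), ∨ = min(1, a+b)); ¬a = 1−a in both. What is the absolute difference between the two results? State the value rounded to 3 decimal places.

0.270

Under standard min/max:
  ~δ = 1 − 0.78 = 0.22
  α & ~δ = min(a, b) on (0.51, 0.22) = 0.22
  α | (α & ~δ) = max(a, b) on (0.51, 0.22) = 0.51
  ~(α | (α & ~δ)) = 1 − 0.51 = 0.49
  δ & α = min(a, b) on (0.78, 0.51) = 0.51
  ~(α | (α & ~δ)) | (δ & α) = max(a, b) on (0.49, 0.51) = 0.51
  → value = 0.5100
Under Łukasiewicz:
  ~δ = 1 − 0.78 = 0.22
  α & ~δ = max(0, a+b−1) on (0.51, 0.22) = 0.00
  α | (α & ~δ) = min(1, a+b) on (0.51, 0.00) = 0.51
  ~(α | (α & ~δ)) = 1 − 0.51 = 0.49
  δ & α = max(0, a+b−1) on (0.78, 0.51) = 0.29
  ~(α | (α & ~δ)) | (δ & α) = min(1, a+b) on (0.49, 0.29) = 0.78
  → value = 0.7800
|0.5100 − 0.7800| = 0.270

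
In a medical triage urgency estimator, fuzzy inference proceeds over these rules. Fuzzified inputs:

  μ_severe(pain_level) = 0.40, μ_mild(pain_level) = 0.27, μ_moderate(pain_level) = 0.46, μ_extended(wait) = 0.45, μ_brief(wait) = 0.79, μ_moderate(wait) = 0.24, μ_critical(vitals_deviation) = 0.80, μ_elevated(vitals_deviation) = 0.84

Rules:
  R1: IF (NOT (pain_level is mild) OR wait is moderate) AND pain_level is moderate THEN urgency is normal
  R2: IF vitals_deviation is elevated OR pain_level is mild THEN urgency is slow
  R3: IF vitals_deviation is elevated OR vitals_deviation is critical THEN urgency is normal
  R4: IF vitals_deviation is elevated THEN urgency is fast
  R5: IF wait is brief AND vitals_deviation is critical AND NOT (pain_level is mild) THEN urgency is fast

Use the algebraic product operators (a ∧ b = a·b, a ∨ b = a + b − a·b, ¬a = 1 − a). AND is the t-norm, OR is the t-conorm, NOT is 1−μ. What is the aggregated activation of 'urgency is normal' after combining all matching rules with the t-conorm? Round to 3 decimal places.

0.980

R1: (¬mild=1−0.27=0.73 OR moderate=0.24) = 0.7948; AND[a·b] with moderate=0.46 → w = 0.3656
R2: elevated=0.84, mild=0.27; OR[a + b − a·b] → w = 0.8832
R3: elevated=0.84, critical=0.80; OR[a + b − a·b] → w = 0.9680
R4: elevated=0.84 → w = 0.8400
R5: brief=0.79, critical=0.80, ¬mild=1−0.27=0.73; AND[a·b] → w = 0.4614
Rules with consequent 'normal': {R1, R3} → strengths 0.3656, 0.9680
Aggregate via t-conorm [a + b − a·b]: 0.9797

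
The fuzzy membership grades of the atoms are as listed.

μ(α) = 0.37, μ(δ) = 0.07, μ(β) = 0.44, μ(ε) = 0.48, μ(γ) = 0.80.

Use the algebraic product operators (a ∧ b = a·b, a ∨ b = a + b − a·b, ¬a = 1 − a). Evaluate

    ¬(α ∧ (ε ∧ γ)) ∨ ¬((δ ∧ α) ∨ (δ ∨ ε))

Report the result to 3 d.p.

ε ∧ γ = a·b on (0.4800, 0.8000) = 0.3840
α ∧ (ε ∧ γ) = a·b on (0.3700, 0.3840) = 0.1421
¬(α ∧ (ε ∧ γ)) = 1 − 0.1421 = 0.8579
δ ∧ α = a·b on (0.0700, 0.3700) = 0.0259
δ ∨ ε = a + b − a·b on (0.0700, 0.4800) = 0.5164
(δ ∧ α) ∨ (δ ∨ ε) = a + b − a·b on (0.0259, 0.5164) = 0.5289
¬((δ ∧ α) ∨ (δ ∨ ε)) = 1 − 0.5289 = 0.4711
¬(α ∧ (ε ∧ γ)) ∨ ¬((δ ∧ α) ∨ (δ ∨ ε)) = a + b − a·b on (0.8579, 0.4711) = 0.9249

0.925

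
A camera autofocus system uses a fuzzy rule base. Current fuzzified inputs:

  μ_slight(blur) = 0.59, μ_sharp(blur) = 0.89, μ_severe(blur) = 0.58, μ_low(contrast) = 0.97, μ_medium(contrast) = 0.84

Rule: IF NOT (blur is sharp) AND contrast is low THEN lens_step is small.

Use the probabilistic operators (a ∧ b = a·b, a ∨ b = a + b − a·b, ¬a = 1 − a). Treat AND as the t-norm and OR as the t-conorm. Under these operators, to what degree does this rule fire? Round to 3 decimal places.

0.107

firing strength: ¬sharp=1−0.89=0.11, low=0.97; AND[a·b] → w = 0.1067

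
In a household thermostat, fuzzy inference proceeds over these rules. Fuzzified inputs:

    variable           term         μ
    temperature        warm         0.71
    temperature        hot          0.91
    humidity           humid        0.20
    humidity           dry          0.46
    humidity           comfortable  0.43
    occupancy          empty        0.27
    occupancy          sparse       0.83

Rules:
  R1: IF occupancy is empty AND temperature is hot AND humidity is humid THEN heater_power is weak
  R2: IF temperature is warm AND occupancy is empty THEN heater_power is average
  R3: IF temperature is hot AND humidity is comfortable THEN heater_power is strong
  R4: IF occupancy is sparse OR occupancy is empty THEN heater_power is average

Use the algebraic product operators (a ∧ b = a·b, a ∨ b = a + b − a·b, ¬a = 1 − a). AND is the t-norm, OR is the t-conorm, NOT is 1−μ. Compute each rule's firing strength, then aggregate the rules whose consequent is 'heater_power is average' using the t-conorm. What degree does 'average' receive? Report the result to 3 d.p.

R1: empty=0.27, hot=0.91, humid=0.20; AND[a·b] → w = 0.0491
R2: warm=0.71, empty=0.27; AND[a·b] → w = 0.1917
R3: hot=0.91, comfortable=0.43; AND[a·b] → w = 0.3913
R4: sparse=0.83, empty=0.27; OR[a + b − a·b] → w = 0.8759
Rules with consequent 'average': {R2, R4} → strengths 0.1917, 0.8759
Aggregate via t-conorm [a + b − a·b]: 0.8997

0.900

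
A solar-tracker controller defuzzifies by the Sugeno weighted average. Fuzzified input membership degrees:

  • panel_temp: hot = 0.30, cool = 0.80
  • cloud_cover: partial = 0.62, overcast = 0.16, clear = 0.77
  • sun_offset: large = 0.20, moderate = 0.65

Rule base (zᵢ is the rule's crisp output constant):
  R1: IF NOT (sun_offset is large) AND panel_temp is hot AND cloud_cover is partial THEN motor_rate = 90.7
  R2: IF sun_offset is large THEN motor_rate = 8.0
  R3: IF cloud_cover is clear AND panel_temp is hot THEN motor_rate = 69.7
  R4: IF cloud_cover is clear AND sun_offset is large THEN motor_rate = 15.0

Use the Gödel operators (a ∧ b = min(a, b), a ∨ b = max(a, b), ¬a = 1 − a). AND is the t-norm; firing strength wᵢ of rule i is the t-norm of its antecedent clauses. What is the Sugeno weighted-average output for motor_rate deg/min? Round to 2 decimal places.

52.72

R1 (z=90.7): ¬large=1−0.20=0.80, hot=0.30, partial=0.62; AND[min(a, b)] → w = 0.30
R2 (z=8.0): large=0.20 → w = 0.20
R3 (z=69.7): clear=0.77, hot=0.30; AND[min(a, b)] → w = 0.30
R4 (z=15.0): clear=0.77, large=0.20; AND[min(a, b)] → w = 0.20
Weighted average = (0.30·90.7 + 0.20·8.0 + 0.30·69.7 + 0.20·15.0) / (0.30 + 0.20 + 0.30 + 0.20)
  = 52.7200 / 1.0000 = 52.72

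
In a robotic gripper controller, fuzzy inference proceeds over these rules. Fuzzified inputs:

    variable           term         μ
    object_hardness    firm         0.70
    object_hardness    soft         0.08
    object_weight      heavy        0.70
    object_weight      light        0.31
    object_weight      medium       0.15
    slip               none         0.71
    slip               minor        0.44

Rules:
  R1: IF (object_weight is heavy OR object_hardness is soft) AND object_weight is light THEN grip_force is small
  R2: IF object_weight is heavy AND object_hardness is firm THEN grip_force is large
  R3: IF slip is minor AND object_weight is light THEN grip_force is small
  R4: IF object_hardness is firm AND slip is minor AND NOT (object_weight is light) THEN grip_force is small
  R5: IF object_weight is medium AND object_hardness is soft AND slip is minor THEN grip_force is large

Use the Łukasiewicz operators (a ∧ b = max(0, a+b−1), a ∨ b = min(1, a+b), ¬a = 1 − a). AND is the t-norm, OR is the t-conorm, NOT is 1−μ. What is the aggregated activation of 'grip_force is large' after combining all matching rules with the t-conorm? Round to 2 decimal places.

0.40

R1: (heavy=0.70 OR soft=0.08) = 0.78; AND[max(0, a+b−1)] with light=0.31 → w = 0.09
R2: heavy=0.70, firm=0.70; AND[max(0, a+b−1)] → w = 0.40
R3: minor=0.44, light=0.31; AND[max(0, a+b−1)] → w = 0.00
R4: firm=0.70, minor=0.44, ¬light=1−0.31=0.69; AND[max(0, a+b−1)] → w = 0.00
R5: medium=0.15, soft=0.08, minor=0.44; AND[max(0, a+b−1)] → w = 0.00
Rules with consequent 'large': {R2, R5} → strengths 0.40, 0.00
Aggregate via t-conorm [min(1, a+b)]: 0.40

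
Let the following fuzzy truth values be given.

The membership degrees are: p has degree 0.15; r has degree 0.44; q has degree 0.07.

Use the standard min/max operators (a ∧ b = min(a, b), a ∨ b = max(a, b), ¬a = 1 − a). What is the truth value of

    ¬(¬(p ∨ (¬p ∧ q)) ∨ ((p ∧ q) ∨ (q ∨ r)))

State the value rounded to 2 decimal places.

0.15

¬p = 1 − 0.15 = 0.85
¬p ∧ q = min(a, b) on (0.85, 0.07) = 0.07
p ∨ (¬p ∧ q) = max(a, b) on (0.15, 0.07) = 0.15
¬(p ∨ (¬p ∧ q)) = 1 − 0.15 = 0.85
p ∧ q = min(a, b) on (0.15, 0.07) = 0.07
q ∨ r = max(a, b) on (0.07, 0.44) = 0.44
(p ∧ q) ∨ (q ∨ r) = max(a, b) on (0.07, 0.44) = 0.44
¬(p ∨ (¬p ∧ q)) ∨ ((p ∧ q) ∨ (q ∨ r)) = max(a, b) on (0.85, 0.44) = 0.85
¬(¬(p ∨ (¬p ∧ q)) ∨ ((p ∧ q) ∨ (q ∨ r))) = 1 − 0.85 = 0.15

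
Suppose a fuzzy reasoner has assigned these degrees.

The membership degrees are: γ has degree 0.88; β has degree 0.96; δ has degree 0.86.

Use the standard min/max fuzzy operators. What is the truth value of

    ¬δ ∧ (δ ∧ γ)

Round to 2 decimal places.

¬δ = 1 − 0.86 = 0.14
δ ∧ γ = min(a, b) on (0.86, 0.88) = 0.86
¬δ ∧ (δ ∧ γ) = min(a, b) on (0.14, 0.86) = 0.14

0.14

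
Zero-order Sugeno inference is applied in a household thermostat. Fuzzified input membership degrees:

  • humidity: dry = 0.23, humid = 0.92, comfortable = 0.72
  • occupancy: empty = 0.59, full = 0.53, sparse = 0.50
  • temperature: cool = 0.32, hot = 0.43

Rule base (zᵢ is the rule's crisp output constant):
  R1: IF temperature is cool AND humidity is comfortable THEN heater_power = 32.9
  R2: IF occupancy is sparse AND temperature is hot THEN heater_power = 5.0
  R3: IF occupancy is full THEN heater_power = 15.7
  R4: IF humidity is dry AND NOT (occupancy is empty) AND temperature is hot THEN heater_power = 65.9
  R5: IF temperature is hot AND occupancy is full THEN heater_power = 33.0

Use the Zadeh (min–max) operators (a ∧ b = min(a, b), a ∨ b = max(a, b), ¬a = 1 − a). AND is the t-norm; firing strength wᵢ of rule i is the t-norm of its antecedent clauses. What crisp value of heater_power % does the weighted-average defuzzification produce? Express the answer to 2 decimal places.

25.95

R1 (z=32.9): cool=0.32, comfortable=0.72; AND[min(a, b)] → w = 0.32
R2 (z=5.0): sparse=0.50, hot=0.43; AND[min(a, b)] → w = 0.43
R3 (z=15.7): full=0.53 → w = 0.53
R4 (z=65.9): dry=0.23, ¬empty=1−0.59=0.41, hot=0.43; AND[min(a, b)] → w = 0.23
R5 (z=33.0): hot=0.43, full=0.53; AND[min(a, b)] → w = 0.43
Weighted average = (0.32·32.9 + 0.43·5.0 + 0.53·15.7 + 0.23·65.9 + 0.43·33.0) / (0.32 + 0.43 + 0.53 + 0.23 + 0.43)
  = 50.3460 / 1.9400 = 25.95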